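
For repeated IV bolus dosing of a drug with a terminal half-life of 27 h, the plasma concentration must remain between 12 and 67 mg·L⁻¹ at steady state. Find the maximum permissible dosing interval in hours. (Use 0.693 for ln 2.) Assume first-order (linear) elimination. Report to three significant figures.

67.0 h

k = 0.693 / t½ = 0.693 / 27 = 0.02567 h⁻¹
Between IV bolus doses, concentration decays as C = C₀·e^(−kτ), so C_peak/C_trough = e^(kτ).
τ_max = ln(C_peak/C_trough) / k = ln(67/12) / 0.02567 = 1.720 / 0.02567 = 67.00 h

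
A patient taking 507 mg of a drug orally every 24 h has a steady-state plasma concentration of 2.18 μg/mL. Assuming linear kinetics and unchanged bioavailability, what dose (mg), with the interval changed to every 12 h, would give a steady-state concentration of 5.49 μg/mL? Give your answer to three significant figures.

With linear kinetics, Css is proportional to dose rate (D/τ) at fixed clearance.
D₂ = D₁ × (Css,target / Css,current) × (τ₂/τ₁) = 507 × (5.49/2.18) × (12/24) = 638.4 mg

638 mg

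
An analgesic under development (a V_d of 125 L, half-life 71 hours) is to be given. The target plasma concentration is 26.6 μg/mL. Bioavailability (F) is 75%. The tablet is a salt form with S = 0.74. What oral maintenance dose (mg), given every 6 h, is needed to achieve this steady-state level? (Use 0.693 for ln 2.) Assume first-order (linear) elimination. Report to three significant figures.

k = 0.693/71 = 0.009761 h⁻¹, so CL = k·Vd = 0.009761 × 125.0 = 1.220 L/h
D = CL × Css × τ / F / S = 1.220 × 26.6 × 6 / 0.75 / 0.74 = 350.8 mg

351 mg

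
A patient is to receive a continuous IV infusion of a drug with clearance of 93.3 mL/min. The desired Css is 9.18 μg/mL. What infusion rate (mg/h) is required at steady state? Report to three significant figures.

CL = 93.3 mL/min = 93.3 × 0.06 = 5.598 L/h
R₀ = 5.598 × 9.18 = 51.39 mg/h

51.4 mg/h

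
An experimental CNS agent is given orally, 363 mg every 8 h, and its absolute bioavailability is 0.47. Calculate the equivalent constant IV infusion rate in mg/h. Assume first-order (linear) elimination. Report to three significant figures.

Equivalent systemic input: infusion rate = F·D/τ.
Rate = 0.47 × 363 / 8 = 21.33 mg/h

21.3 mg/h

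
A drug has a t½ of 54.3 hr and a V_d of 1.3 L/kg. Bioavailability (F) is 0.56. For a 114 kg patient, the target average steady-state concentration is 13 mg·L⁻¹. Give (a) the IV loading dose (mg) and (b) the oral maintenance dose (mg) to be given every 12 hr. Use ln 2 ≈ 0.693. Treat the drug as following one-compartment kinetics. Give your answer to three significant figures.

(a) 1930 mg; (b) 527 mg

Total Vd = 1.3 × 114 = 148.2 L
LD = Vd × C = 148.2 × 13 = 1927 mg
CL = 0.693 × Vd / t½ = 0.693 × 148.2 / 54.3 = 1.891 L/h
D = CL × Css × τ / F = 1.891 × 13 × 12 / 0.56 = 526.8 mg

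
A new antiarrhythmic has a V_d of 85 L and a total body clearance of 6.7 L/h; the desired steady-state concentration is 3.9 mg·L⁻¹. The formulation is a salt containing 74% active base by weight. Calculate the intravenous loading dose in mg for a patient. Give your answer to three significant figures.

The loading dose fills Vd to the target concentration; clearance is irrelevant here.
LD = Vd × C / S = 85.00 × 3.900 / 0.74 = 448.0 mg

448 mg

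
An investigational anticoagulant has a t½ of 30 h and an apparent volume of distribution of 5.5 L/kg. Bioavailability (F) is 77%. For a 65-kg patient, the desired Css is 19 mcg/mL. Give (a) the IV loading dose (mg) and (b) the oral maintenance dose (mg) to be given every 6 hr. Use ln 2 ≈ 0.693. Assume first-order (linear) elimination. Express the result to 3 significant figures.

(a) 6790 mg; (b) 1220 mg

Vd = 5.5 L/kg × 65 kg = 357.5 L
LD = Vd × C = 357.5 × 19 = 6793 mg
CL = 0.693 × Vd / t½ = 0.693 × 357.5 / 30 = 8.258 L/h
D = CL × Css × τ / F = 8.258 × 19 × 6 / 0.77 = 1223 mg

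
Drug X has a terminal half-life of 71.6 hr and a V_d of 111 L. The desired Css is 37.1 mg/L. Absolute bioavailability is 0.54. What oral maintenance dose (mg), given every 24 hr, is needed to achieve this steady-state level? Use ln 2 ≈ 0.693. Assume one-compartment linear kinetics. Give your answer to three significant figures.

1770 mg

CL = 0.693 × Vd / t½ = 0.693 × 111.0 / 71.6 = 1.074 L/h
D = CL × Css × τ / F = 1.074 × 37.1 × 24 / 0.54 = 1771 mg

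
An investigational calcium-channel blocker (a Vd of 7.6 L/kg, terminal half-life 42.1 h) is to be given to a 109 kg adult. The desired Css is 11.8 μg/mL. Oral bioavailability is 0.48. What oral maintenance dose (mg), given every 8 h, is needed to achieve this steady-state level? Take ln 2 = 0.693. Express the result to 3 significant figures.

2680 mg

Total Vd = 7.6 × 109 = 828.4 L
CL = ln 2 · Vd / t½ = 0.693 × 828.4 / 42.1 = 13.64 L/h
D = CL × Css × τ / F = 13.64 × 11.8 × 8 / 0.48 = 2683 mg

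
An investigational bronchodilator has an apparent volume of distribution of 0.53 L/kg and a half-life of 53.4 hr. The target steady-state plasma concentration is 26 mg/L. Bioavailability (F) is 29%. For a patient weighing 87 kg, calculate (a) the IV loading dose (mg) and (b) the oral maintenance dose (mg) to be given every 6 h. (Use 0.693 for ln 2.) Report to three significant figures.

Total Vd = 0.53 × 87 = 46.11 L
LD = Vd × C = 46.11 × 26 = 1199 mg
CL = 0.693 × Vd / t½ = 0.693 × 46.11 / 53.4 = 0.5984 L/h
D = CL × Css × τ / F = 0.5984 × 26 × 6 / 0.29 = 321.9 mg

(a) 1200 mg; (b) 322 mg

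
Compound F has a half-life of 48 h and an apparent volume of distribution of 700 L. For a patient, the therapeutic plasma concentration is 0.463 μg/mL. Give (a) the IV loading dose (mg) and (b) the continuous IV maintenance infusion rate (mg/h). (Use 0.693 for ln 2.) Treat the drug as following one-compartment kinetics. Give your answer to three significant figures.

LD = Vd × C = 700.0 × 0.463 = 324.1 mg
CL = 0.693 × Vd / t½ = 0.693 × 700.0 / 48 = 10.11 L/h
Infusion rate = CL × Css = 10.11 × 0.463 = 4.681 mg/h

(a) 324 mg; (b) 4.68 mg/h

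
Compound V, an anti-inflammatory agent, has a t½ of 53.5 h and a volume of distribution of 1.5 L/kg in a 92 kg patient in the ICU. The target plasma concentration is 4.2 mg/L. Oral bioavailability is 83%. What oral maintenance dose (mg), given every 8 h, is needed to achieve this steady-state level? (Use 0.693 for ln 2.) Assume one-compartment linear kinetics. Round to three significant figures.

Vd(total) = 92 kg × 1.5 L/kg = 138.0 L
CL = ln 2 · Vd / t½ = 0.693 × 138.0 / 53.5 = 1.788 L/h
D = CL × Css × τ / F = 1.788 × 4.2 × 8 / 0.83 = 72.38 mg

72.4 mg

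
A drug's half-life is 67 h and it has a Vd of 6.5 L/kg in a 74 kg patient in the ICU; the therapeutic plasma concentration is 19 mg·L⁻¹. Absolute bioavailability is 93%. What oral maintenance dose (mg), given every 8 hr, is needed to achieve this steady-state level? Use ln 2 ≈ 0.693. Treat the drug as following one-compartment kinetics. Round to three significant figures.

Vd = 6.5 L/kg × 74 kg = 481.0 L
k = 0.693/67 = 0.01034 h⁻¹, so CL = k·Vd = 0.01034 × 481.0 = 4.974 L/h
D = CL × Css × τ / F = 4.974 × 19 × 8 / 0.93 = 813.0 mg

813 mg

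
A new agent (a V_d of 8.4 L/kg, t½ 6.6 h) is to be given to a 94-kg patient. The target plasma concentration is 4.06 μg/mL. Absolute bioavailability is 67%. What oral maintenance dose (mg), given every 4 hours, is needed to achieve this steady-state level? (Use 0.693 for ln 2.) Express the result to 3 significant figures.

Vd(total) = 94 kg × 8.4 L/kg = 789.6 L
k = 0.693/6.6 = 0.1050 h⁻¹, so CL = k·Vd = 0.1050 × 789.6 = 82.91 L/h
D = CL × Css × τ / F = 82.91 × 4.06 × 4 / 0.67 = 2010 mg

2010 mg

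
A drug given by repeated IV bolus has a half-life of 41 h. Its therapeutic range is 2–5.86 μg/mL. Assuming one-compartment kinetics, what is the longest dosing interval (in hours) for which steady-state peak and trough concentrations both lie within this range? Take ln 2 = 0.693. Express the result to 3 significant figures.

63.6 h

k = 0.693 / t½ = 0.693 / 41 = 0.01690 h⁻¹
Between IV bolus doses, concentration decays as C = C₀·e^(−kτ), so C_peak/C_trough = e^(kτ).
τ_max = ln(C_peak/C_trough) / k = ln(5.86/2) / 0.01690 = 1.075 / 0.01690 = 63.61 h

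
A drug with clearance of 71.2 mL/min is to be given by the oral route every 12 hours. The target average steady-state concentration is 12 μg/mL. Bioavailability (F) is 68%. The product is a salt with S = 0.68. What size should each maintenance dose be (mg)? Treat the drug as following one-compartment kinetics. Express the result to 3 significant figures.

CL = 71.2 mL/min = 71.2 × 0.06 = 4.272 L/h
D = CL × Css × τ / F / S = 4.272 × 12 × 12 / 0.68 / 0.68 = 1330 mg

1330 mg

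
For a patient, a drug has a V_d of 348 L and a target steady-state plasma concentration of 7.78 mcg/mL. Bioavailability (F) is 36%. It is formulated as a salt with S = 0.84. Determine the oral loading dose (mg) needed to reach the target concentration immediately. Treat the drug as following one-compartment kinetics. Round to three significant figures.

8950 mg

The loading dose fills Vd to the target concentration.
LD = Vd × C / F / S = 348.0 × 7.780 / 0.36 / 0.84 = 8953 mg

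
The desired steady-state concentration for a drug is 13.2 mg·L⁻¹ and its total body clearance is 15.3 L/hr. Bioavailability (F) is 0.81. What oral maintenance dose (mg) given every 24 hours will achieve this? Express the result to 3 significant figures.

D = CL × Css × τ / F = 15.30 × 13.2 × 24 / 0.81 = 5984 mg

5980 mg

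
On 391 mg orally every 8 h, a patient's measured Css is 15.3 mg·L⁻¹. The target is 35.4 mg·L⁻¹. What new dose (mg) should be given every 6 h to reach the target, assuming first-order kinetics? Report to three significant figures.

For first-order elimination, Css ∝ F·D/(CL·τ); F and CL are unchanged, so Css ∝ D/τ.
D₂ = D₁ × (Css,target / Css,current) × (τ₂/τ₁) = 391 × (35.4/15.3) × (6/8) = 678.5 mg

679 mg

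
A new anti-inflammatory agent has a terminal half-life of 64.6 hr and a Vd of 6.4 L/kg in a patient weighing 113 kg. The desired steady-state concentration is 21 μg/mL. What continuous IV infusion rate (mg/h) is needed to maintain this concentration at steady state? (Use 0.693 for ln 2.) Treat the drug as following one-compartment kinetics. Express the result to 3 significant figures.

Total Vd = 6.4 × 113 = 723.2 L
CL = ln 2 · Vd / t½ = 0.693 × 723.2 / 64.6 = 7.758 L/h
Infusion rate = CL × Css = 7.758 × 21 = 162.9 mg/h

163 mg/h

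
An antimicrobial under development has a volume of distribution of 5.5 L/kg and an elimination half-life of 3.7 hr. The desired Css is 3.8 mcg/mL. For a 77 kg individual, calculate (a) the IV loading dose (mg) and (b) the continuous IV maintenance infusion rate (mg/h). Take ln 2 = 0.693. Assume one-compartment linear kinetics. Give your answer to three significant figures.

Total Vd = 5.5 × 77 = 423.5 L
LD = Vd × C = 423.5 × 3.8 = 1609 mg
CL = 0.693 × Vd / t½ = 0.693 × 423.5 / 3.7 = 79.32 L/h
Infusion rate = CL × Css = 79.32 × 3.8 = 301.4 mg/h

(a) 1610 mg; (b) 301 mg/h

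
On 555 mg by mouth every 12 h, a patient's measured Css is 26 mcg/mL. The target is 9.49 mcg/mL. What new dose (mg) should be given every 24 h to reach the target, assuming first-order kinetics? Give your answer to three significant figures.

405 mg

With linear kinetics, Css is proportional to dose rate (D/τ) at fixed clearance.
D₂ = D₁ × (Css,target / Css,current) × (τ₂/τ₁) = 555 × (9.49/26) × (24/12) = 405.2 mg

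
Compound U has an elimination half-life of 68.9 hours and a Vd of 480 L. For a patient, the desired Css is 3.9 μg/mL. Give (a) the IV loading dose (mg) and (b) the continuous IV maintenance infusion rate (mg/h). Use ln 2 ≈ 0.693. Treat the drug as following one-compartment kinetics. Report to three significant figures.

(a) 1870 mg; (b) 18.8 mg/h

LD = Vd × C = 480.0 × 3.9 = 1872 mg
CL = 0.693 × Vd / t½ = 0.693 × 480.0 / 68.9 = 4.828 L/h
Infusion rate = CL × Css = 4.828 × 3.9 = 18.83 mg/h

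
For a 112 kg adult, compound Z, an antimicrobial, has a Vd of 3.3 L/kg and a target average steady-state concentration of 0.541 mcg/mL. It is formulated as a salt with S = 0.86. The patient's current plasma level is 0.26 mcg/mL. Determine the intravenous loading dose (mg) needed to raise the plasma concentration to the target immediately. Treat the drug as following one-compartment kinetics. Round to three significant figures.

Vd(total) = 112 kg × 3.3 L/kg = 369.6 L
Concentration deficit ΔC = 0.541 − 0.26 = 0.2810 mg/L
LD = Vd × ΔC / S = 369.6 × 0.2810 / 0.86 = 120.8 mg

121 mg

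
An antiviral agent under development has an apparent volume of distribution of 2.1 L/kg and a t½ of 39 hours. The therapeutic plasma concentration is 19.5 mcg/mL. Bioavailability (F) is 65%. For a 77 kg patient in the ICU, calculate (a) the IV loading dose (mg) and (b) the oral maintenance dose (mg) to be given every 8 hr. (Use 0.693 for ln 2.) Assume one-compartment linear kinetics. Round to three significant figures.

(a) 3150 mg; (b) 690 mg

Total Vd = 2.1 × 77 = 161.7 L
LD = Vd × C = 161.7 × 19.5 = 3153 mg
CL = 0.693 × Vd / t½ = 0.693 × 161.7 / 39 = 2.873 L/h
D = CL × Css × τ / F = 2.873 × 19.5 × 8 / 0.65 = 689.5 mg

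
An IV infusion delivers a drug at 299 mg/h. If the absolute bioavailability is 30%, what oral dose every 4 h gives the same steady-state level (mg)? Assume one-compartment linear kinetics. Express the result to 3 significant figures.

To maintain the same Css, the systemic dosing rate must be unchanged: F·D/τ = infusion rate.
D = rate × τ / F = 299 × 4 / 0.3 = 3987 mg

3990 mg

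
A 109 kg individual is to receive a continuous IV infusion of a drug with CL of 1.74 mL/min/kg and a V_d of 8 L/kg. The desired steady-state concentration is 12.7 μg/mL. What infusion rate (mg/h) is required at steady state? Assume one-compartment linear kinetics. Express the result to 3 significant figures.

145 mg/h

CL = 1.74 mL/min/kg × 109 kg = 189.7 mL/min = 189.7 × 60/1000 = 11.38 L/h
At steady state, infusion rate equals elimination rate: rate in = CL × Css.
Infusion rate = CL · Css = 11.38 L/h × 12.7 mg/L = 144.5 mg/h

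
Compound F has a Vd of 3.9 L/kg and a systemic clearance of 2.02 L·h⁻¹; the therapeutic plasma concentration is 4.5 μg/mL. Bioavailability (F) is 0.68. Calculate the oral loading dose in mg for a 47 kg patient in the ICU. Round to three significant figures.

1210 mg

Vd = 3.9 L/kg × 47 kg = 183.3 L
LD is governed by Vd — clearance does not enter the loading-dose calculation.
LD = Vd × C / F = 183.3 × 4.500 / 0.68 = 1213 mg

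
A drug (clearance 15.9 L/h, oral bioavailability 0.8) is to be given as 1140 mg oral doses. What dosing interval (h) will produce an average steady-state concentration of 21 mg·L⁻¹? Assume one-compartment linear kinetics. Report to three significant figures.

F·D/τ = CL·Css → τ = F·D / (CL·Css).
τ = 0.8 × 1140 / (15.9 × 21) = 2.731 h

2.73 h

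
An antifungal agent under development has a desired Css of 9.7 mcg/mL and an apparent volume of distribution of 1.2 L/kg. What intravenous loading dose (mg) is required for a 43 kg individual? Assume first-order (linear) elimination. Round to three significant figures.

Vd = 1.2 L/kg × 43 kg = 51.60 L
The loading dose fills Vd to the target concentration.
LD = Vd × C = 51.60 × 9.700 = 500.5 mg

501 mg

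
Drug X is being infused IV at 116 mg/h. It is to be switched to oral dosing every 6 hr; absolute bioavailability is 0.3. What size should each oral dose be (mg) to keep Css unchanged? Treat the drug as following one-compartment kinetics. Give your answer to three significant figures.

To maintain the same Css, the systemic dosing rate must be unchanged: F·D/τ = infusion rate.
D = rate × τ / F = 116 × 6 / 0.3 = 2320 mg

2320 mg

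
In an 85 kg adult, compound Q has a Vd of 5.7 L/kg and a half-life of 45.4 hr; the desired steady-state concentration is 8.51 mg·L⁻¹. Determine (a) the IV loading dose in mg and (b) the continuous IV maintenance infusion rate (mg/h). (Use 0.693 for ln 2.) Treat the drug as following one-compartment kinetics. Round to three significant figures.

Total Vd = 5.7 × 85 = 484.5 L
LD = Vd × C = 484.5 × 8.51 = 4123 mg
CL = 0.693 × Vd / t½ = 0.693 × 484.5 / 45.4 = 7.396 L/h
Infusion rate = CL × Css = 7.396 × 8.51 = 62.94 mg/h

(a) 4120 mg; (b) 62.9 mg/h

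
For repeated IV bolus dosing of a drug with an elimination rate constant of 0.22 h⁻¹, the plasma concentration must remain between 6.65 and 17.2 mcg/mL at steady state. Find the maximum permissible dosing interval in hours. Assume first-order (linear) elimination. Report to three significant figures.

4.32 h

Between IV bolus doses, concentration decays as C = C₀·e^(−kτ), so C_peak/C_trough = e^(kτ).
τ_max = ln(C_peak/C_trough) / k = ln(17.2/6.65) / 0.2200 = 0.9503 / 0.2200 = 4.320 h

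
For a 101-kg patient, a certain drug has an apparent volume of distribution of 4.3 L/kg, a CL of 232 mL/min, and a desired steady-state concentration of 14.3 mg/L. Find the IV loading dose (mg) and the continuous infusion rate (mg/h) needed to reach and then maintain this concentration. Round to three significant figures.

(a) 6210 mg; (b) 199 mg/h

Total Vd = 4.3 × 101 = 434.3 L
Loading dose = Vd × C = 434.3 × 14.3 = 6210 mg
CL = 232 mL/min = 232 × 0.06 = 13.92 L/h
Maintenance: replace elimination → rate = CL × Css = 13.92 × 14.3 = 199.1 mg/h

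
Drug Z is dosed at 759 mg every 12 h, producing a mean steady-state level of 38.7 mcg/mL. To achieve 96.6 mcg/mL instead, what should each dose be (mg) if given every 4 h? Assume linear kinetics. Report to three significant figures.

632 mg

For first-order elimination, Css ∝ F·D/(CL·τ); F and CL are unchanged, so Css ∝ D/τ.
D₂ = D₁ × (Css,target / Css,current) × (τ₂/τ₁) = 759 × (96.6/38.7) × (4/12) = 631.5 mg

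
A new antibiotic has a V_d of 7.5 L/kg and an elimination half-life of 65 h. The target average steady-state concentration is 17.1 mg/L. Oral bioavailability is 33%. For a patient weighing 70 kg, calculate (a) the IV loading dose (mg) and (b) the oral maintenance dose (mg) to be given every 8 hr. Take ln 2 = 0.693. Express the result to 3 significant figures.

(a) 8980 mg; (b) 2320 mg

Vd(total) = 70 kg × 7.5 L/kg = 525.0 L
LD = Vd × C = 525.0 × 17.1 = 8978 mg
CL = 0.693 × Vd / t½ = 0.693 × 525.0 / 65 = 5.597 L/h
D = CL × Css × τ / F = 5.597 × 17.1 × 8 / 0.33 = 2320 mg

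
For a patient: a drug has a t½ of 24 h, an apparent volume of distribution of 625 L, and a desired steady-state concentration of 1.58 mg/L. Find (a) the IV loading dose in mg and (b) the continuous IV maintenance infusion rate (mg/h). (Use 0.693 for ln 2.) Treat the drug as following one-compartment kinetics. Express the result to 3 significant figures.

LD = Vd × C = 625.0 × 1.58 = 987.5 mg
CL = 0.693 × Vd / t½ = 0.693 × 625.0 / 24 = 18.05 L/h
Infusion rate = CL × Css = 18.05 × 1.58 = 28.52 mg/h

(a) 988 mg; (b) 28.5 mg/h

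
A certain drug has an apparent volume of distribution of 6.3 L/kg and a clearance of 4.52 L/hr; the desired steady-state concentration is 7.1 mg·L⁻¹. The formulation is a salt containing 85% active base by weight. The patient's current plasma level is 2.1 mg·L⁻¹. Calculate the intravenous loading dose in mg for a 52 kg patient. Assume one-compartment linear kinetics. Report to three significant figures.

Vd = 6.3 L/kg × 52 kg = 327.6 L
Concentration deficit ΔC = 7.1 − 2.1 = 5.000 mg/L
LD = Vd × ΔC / S = 327.6 × 5.000 / 0.85 = 1927 mg

1930 mg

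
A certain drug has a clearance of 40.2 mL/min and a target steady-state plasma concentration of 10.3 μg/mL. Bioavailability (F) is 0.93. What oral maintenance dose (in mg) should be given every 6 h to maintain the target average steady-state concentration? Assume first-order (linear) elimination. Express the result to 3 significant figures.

160 mg

Convert clearance: 40.2 mL/min × 60 min/h ÷ 1000 mL/L = 2.412 L/h
At steady state, dose per interval replaces the amount cleared in that interval: F·D/τ = CL·Css.
D = CL × Css × τ / F = 2.412 × 10.3 × 6 / 0.93 = 160.3 mg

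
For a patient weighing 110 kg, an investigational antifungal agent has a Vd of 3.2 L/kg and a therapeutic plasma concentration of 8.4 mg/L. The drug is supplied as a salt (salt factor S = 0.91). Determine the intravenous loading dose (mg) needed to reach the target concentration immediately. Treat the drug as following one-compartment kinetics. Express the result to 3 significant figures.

Total Vd = 3.2 × 110 = 352.0 L
The loading dose fills Vd to the target concentration.
LD = Vd × C / S = 352.0 × 8.400 / 0.91 = 3249 mg

3250 mg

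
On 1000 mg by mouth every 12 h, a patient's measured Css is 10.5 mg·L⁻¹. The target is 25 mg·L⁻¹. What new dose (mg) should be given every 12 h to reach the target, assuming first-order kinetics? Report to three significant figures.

2380 mg

With linear kinetics, Css is proportional to dose rate (D/τ) at fixed clearance.
D₂ = D₁ × (Css,target / Css,current) = 1000 × 25/10.5 = 2381 mg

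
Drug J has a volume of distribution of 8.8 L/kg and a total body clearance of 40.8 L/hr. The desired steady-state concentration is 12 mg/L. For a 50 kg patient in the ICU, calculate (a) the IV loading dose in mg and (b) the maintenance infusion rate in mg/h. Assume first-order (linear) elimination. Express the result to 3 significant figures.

Total Vd = 8.8 × 50 = 440.0 L
Loading: fill Vd to C_target → 440.0 L × 12 mg/L = 5280 mg
Infusion rate = 40.80 L/h × 12 mg/L = 489.6 mg/h

(a) 5280 mg; (b) 490 mg/h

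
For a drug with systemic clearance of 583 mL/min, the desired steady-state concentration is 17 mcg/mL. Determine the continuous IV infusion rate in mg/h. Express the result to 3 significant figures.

595 mg/h

CL = 583 mL/min × 60/1000 = 34.98 L/h
Rate = CL × Css = 34.98 × 17 = 594.7 mg/h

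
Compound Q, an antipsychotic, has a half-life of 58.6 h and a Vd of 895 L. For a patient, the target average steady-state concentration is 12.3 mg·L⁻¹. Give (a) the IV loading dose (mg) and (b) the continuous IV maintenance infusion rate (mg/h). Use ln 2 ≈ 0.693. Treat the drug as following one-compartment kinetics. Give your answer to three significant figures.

(a) 11000 mg; (b) 130 mg/h

LD = Vd × C = 895.0 × 12.3 = 11010 mg
CL = 0.693 × Vd / t½ = 0.693 × 895.0 / 58.6 = 10.58 L/h
Infusion rate = CL × Css = 10.58 × 12.3 = 130.1 mg/h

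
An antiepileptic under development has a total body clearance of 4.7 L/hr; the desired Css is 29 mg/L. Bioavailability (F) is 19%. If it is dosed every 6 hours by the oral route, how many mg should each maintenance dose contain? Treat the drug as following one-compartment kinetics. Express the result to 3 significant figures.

4300 mg

D = CL × Css × τ / F = 4.700 × 29 × 6 / 0.19 = 4304 mg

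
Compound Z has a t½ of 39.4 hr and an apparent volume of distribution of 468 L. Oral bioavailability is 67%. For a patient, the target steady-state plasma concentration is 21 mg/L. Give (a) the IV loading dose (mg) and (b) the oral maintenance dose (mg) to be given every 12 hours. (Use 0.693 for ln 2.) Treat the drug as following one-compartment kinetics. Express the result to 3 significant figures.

LD = Vd × C = 468.0 × 21 = 9828 mg
CL = 0.693 × Vd / t½ = 0.693 × 468.0 / 39.4 = 8.232 L/h
D = CL × Css × τ / F = 8.232 × 21 × 12 / 0.67 = 3096 mg

(a) 9830 mg; (b) 3100 mg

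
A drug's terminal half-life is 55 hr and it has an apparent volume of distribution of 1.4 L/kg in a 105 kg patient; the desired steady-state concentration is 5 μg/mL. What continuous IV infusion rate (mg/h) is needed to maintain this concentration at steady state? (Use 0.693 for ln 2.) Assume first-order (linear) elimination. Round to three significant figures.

9.26 mg/h

Vd(total) = 105 kg × 1.4 L/kg = 147.0 L
CL = ln 2 · Vd / t½ = 0.693 × 147.0 / 55 = 1.852 L/h
Infusion rate = CL × Css = 1.852 × 5 = 9.260 mg/h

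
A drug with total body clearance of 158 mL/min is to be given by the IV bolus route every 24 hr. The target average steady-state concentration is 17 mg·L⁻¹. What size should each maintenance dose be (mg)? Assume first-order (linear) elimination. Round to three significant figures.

3870 mg

Convert clearance: 158 mL/min × 60 min/h ÷ 1000 mL/L = 9.480 L/h
D = CL × Css × τ = 9.480 × 17 × 24 = 3868 mg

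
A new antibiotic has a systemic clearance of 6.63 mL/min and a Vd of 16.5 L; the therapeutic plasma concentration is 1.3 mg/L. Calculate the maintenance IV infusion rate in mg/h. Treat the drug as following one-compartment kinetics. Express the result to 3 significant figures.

0.517 mg/h

CL = 6.63 mL/min = 6.63 × 0.06 = 0.3978 L/h
At steady state, infusion rate equals elimination rate: rate in = CL × Css.
R₀ = 0.3978 × 1.3 = 0.5171 mg/h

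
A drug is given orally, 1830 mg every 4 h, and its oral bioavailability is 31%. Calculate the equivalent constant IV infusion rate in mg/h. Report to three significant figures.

Equivalent systemic input: infusion rate = F·D/τ.
Rate = 0.31 × 1830 / 4 = 141.8 mg/h

142 mg/h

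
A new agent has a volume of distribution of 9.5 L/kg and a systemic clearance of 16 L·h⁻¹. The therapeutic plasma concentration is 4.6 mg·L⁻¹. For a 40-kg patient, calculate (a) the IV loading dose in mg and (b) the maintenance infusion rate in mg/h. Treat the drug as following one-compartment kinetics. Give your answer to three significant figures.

Vd(total) = 40 kg × 9.5 L/kg = 380.0 L
Loading dose = Vd × C = 380.0 × 4.6 = 1748 mg
Maintenance infusion rate = CL × Css = 16.00 × 4.6 = 73.60 mg/h

(a) 1750 mg; (b) 73.6 mg/h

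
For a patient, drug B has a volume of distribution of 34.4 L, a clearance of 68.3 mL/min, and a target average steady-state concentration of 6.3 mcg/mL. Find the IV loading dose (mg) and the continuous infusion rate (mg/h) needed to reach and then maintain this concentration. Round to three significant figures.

(a) 217 mg; (b) 25.8 mg/h

Loading: fill Vd to C_target → 34.40 L × 6.3 mg/L = 216.7 mg
CL = 68.3 mL/min × 60/1000 = 4.098 L/h
Maintenance: replace elimination → rate = CL × Css = 4.098 × 6.3 = 25.82 mg/h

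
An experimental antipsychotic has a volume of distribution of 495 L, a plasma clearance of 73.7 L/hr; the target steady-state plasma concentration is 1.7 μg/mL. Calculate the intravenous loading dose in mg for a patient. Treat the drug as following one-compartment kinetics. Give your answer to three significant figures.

LD = Vd × C = 495.0 × 1.700 = 841.5 mg

842 mg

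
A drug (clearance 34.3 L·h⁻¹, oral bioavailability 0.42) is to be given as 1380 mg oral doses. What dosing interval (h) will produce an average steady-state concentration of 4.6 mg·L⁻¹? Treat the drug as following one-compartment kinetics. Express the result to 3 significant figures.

F·D/τ = CL·Css → τ = F·D / (CL·Css).
τ = 0.42 × 1380 / (34.3 × 4.6) = 3.673 h

3.67 h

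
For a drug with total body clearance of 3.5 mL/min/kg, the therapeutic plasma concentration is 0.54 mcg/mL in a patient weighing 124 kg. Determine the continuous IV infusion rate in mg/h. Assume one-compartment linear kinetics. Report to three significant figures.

CL = 3.5 mL/min/kg × 124 kg = 434.0 mL/min = 434.0 × 60/1000 = 26.04 L/h
Rate = CL × Css = 26.04 × 0.54 = 14.06 mg/h

14.1 mg/h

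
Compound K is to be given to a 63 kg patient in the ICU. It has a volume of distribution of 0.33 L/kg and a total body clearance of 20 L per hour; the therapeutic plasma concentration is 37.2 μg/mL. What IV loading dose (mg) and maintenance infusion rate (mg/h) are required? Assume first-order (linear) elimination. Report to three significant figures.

(a) 773 mg; (b) 744 mg/h

Total Vd = 0.33 × 63 = 20.79 L
Loading dose = Vd × C = 20.79 × 37.2 = 773.4 mg
Maintenance infusion rate = CL × Css = 20.00 × 37.2 = 744.0 mg/h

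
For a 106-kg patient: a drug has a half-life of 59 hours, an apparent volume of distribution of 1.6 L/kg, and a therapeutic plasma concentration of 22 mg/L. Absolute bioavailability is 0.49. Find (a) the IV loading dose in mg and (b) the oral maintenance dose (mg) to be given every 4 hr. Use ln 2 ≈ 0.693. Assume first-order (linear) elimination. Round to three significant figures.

Vd(total) = 106 kg × 1.6 L/kg = 169.6 L
LD = Vd × C = 169.6 × 22 = 3731 mg
CL = 0.693 × Vd / t½ = 0.693 × 169.6 / 59 = 1.992 L/h
D = CL × Css × τ / F = 1.992 × 22 × 4 / 0.49 = 357.7 mg

(a) 3730 mg; (b) 358 mg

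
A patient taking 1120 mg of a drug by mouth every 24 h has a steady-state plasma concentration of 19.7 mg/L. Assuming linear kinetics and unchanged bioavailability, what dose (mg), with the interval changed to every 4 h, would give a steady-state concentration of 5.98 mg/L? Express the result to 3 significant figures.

56.7 mg

With linear kinetics, Css is proportional to dose rate (D/τ) at fixed clearance.
D₂ = D₁ × (Css,target / Css,current) × (τ₂/τ₁) = 1120 × (5.98/19.7) × (4/24) = 56.66 mg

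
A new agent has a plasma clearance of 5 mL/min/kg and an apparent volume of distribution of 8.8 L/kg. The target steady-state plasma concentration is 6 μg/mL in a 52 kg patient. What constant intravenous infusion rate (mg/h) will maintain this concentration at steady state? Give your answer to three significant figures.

93.6 mg/h

CL = 5 mL/min/kg × 52 kg = 260.0 mL/min = 260.0 × 60/1000 = 15.60 L/h
Infusion rate = CL · Css = 15.60 L/h × 6 mg/L = 93.60 mg/h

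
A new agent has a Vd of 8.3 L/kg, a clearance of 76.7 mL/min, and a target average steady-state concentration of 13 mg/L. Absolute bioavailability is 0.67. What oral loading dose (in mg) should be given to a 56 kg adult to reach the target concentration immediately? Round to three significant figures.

Vd = 8.3 L/kg × 56 kg = 464.8 L
LD = Vd × C / F = 464.8 × 13.00 / 0.67 = 9019 mg

9020 mg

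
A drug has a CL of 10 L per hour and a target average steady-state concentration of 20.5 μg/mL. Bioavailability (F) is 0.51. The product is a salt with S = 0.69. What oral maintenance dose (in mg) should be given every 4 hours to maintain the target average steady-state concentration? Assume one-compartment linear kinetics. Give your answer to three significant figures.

2330 mg

At steady state, dose per interval replaces the amount cleared in that interval: F·S·D/τ = CL·Css.
D = CL × Css × τ / F / S = 10.00 × 20.5 × 4 / 0.51 / 0.69 = 2330 mg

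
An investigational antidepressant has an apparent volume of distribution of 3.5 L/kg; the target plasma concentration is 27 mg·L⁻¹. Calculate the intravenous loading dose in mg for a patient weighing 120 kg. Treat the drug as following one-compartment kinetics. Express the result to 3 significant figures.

11300 mg

Vd = 3.5 L/kg × 120 kg = 420.0 L
The loading dose fills Vd to the target concentration.
LD = Vd × C = 420.0 × 27.00 = 11340 mg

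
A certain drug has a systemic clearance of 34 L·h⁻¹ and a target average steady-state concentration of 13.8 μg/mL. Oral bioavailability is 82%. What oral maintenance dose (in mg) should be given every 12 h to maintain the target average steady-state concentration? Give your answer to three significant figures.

6870 mg

D = CL × Css × τ / F = 34.00 × 13.8 × 12 / 0.82 = 6866 mg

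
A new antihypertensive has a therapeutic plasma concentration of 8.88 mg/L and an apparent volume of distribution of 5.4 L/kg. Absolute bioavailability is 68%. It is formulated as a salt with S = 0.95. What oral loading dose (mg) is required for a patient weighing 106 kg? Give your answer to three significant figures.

Vd(total) = 106 kg × 5.4 L/kg = 572.4 L
LD = Vd × C / F / S = 572.4 × 8.880 / 0.68 / 0.95 = 7868 mg

7870 mg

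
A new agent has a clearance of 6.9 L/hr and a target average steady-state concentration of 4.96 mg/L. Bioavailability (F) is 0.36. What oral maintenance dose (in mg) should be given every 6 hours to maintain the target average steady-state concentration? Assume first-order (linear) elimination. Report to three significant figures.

At steady state, dose per interval replaces the amount cleared in that interval: F·D/τ = CL·Css.
D = CL × Css × τ / F = 6.900 × 4.96 × 6 / 0.36 = 570.4 mg

570 mg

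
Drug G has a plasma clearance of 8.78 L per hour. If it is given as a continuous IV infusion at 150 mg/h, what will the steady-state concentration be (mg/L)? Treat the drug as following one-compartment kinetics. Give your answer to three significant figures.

Css = rate / CL = 150 / 8.780 = 17.08 mg/L

17.1 mg/L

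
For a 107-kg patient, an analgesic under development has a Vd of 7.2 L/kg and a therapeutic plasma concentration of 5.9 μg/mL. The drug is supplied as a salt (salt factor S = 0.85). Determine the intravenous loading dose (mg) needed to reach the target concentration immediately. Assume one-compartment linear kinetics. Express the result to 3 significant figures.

Vd = 7.2 L/kg × 107 kg = 770.4 L
The loading dose fills Vd to the target concentration.
LD = Vd × C / S = 770.4 × 5.900 / 0.85 = 5347 mg

5350 mg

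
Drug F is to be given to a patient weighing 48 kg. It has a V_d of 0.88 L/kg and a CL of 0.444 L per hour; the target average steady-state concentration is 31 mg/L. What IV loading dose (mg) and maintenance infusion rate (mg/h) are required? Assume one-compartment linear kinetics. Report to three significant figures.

(a) 1310 mg; (b) 13.8 mg/h

Vd(total) = 48 kg × 0.88 L/kg = 42.24 L
Loading dose = Vd × C = 42.24 × 31 = 1309 mg
Maintenance: replace elimination → rate = CL × Css = 0.4440 × 31 = 13.76 mg/h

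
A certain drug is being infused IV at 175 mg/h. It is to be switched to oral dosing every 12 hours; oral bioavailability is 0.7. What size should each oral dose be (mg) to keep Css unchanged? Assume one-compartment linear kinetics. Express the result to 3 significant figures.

To maintain the same Css, the systemic dosing rate must be unchanged: F·D/τ = infusion rate.
D = rate × τ / F = 175 × 12 / 0.7 = 3000 mg

3000 mg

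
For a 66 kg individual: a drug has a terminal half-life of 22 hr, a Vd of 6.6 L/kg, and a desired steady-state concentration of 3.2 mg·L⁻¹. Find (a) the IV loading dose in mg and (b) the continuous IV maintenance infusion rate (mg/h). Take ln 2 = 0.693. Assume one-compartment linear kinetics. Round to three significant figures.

(a) 1390 mg; (b) 43.9 mg/h

Total Vd = 6.6 × 66 = 435.6 L
LD = Vd × C = 435.6 × 3.2 = 1394 mg
CL = 0.693 × Vd / t½ = 0.693 × 435.6 / 22 = 13.72 L/h
Infusion rate = CL × Css = 13.72 × 3.2 = 43.90 mg/h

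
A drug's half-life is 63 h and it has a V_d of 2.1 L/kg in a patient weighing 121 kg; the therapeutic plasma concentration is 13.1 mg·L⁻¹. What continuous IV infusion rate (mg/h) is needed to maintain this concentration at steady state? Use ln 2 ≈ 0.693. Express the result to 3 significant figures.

Total Vd = 2.1 × 121 = 254.1 L
k = 0.693/63 = 0.01100 h⁻¹, so CL = k·Vd = 0.01100 × 254.1 = 2.795 L/h
Infusion rate = CL × Css = 2.795 × 13.1 = 36.61 mg/h

36.6 mg/h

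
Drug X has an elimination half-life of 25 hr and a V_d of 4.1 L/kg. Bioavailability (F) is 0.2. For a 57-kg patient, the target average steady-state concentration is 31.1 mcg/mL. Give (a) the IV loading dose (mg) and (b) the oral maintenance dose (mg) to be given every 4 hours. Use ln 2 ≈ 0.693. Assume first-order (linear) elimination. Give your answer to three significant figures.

Vd(total) = 57 kg × 4.1 L/kg = 233.7 L
LD = Vd × C = 233.7 × 31.1 = 7268 mg
CL = 0.693 × Vd / t½ = 0.693 × 233.7 / 25 = 6.478 L/h
D = CL × Css × τ / F = 6.478 × 31.1 × 4 / 0.2 = 4029 mg

(a) 7270 mg; (b) 4030 mg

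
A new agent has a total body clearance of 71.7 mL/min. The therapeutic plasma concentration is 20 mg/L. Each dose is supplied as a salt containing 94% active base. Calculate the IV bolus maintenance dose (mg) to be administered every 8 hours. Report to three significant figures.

CL = 71.7 mL/min × 60/1000 = 4.302 L/h
D = CL × Css × τ / S = 4.302 × 20 × 8 / 0.94 = 732.3 mg

732 mg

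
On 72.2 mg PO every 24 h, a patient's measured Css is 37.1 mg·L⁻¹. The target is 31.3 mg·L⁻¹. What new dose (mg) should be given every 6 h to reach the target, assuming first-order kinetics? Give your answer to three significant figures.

15.2 mg

With linear kinetics, Css is proportional to dose rate (D/τ) at fixed clearance.
D₂ = D₁ × (Css,target / Css,current) × (τ₂/τ₁) = 72.2 × (31.3/37.1) × (6/24) = 15.23 mg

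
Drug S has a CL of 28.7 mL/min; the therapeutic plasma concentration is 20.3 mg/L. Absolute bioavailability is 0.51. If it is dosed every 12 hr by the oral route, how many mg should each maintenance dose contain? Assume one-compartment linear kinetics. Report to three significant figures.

823 mg

CL = 28.7 mL/min × 60/1000 = 1.722 L/h
D = CL × Css × τ / F = 1.722 × 20.3 × 12 / 0.51 = 822.5 mg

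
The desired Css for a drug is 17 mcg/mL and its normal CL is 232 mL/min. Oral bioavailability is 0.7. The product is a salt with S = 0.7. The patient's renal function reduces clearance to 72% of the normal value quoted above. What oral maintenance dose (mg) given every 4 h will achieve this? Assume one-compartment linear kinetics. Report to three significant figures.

1390 mg

CL = 232 mL/min = 232 × 0.06 = 13.92 L/h
Patient clearance = 0.72 × 13.92 = 10.02 L/h
At steady state, dose per interval replaces the amount cleared in that interval: F·S·D/τ = CL·Css.
D = CL × Css × τ / F / S = 10.02 × 17 × 4 / 0.7 / 0.7 = 1391 mg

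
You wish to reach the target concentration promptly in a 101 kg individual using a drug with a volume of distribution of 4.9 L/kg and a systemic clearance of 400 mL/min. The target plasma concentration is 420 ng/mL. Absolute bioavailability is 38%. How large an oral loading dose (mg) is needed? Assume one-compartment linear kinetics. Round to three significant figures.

547 mg

Total Vd = 4.9 × 101 = 494.9 L
C = 420 ng/mL = 0.4200 mg/L
LD = Vd × C / F = 494.9 × 0.4200 / 0.38 = 547.0 mg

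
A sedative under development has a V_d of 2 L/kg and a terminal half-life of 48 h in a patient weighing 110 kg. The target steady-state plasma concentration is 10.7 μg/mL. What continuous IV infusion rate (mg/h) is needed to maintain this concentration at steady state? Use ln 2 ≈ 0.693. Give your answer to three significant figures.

Vd = 2 L/kg × 110 kg = 220.0 L
CL = ln 2 · Vd / t½ = 0.693 × 220.0 / 48 = 3.176 L/h
Infusion rate = CL × Css = 3.176 × 10.7 = 33.98 mg/h

34.0 mg/h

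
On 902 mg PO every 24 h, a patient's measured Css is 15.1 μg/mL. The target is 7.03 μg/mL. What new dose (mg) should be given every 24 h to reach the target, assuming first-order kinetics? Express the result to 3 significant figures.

420 mg

For first-order elimination, Css ∝ F·D/(CL·τ); F and CL are unchanged, so Css ∝ D/τ.
D₂ = D₁ × (Css,target / Css,current) = 902 × 7.03/15.1 = 419.9 mg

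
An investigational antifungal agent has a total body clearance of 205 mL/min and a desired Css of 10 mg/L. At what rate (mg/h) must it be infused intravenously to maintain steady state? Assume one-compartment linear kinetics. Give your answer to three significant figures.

CL = 205 mL/min = 205 × 0.06 = 12.30 L/h
Infusion rate = CL · Css = 12.30 L/h × 10 mg/L = 123.0 mg/h

123 mg/h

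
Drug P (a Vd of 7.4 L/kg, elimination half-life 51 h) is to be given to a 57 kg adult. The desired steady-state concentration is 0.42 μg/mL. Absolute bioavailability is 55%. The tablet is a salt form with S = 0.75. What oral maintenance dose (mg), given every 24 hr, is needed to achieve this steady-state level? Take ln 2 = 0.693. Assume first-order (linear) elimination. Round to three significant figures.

Total Vd = 7.4 × 57 = 421.8 L
CL = ln 2 · Vd / t½ = 0.693 × 421.8 / 51 = 5.732 L/h
D = CL × Css × τ / F / S = 5.732 × 0.42 × 24 / 0.55 / 0.75 = 140.1 mg

140 mg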